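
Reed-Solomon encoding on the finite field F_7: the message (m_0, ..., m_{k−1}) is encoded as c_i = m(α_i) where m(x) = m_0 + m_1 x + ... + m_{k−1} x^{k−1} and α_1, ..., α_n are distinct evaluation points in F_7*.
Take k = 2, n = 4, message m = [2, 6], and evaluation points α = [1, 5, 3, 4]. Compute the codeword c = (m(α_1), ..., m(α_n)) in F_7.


c = [1, 4, 6, 5]

Message polynomial: m(x) = 2 + 6·x (mod 7).
For each evaluation point α_i, compute m(α_i) mod 7:
  α_1 = 1: Horner steps 6 → 1, so m(1) = 1.
  α_2 = 5: Horner steps 6 → 4, so m(5) = 4.
  α_3 = 3: Horner steps 6 → 6, so m(3) = 6.
  α_4 = 4: Horner steps 6 → 5, so m(4) = 5.
Codeword c = [1, 4, 6, 5] ∈ F_7^4.


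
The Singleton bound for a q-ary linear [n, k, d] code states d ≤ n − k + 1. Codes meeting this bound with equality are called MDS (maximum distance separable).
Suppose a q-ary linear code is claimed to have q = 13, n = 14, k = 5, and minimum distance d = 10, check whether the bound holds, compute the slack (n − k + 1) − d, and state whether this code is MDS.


Singleton RHS = n − k + 1 = 10, slack = 0, bound satisfied, MDS.

Singleton bound: d ≤ n − k + 1.
Here n = 14, k = 5, so n − k + 1 = 10.
Given d = 10, check d ≤ 10: YES.
Slack = (n − k + 1) − d = 0.
The code is MDS (slack = 0).
Description: the claimed parameters are [14, 5, 10]_13; such a code would be MDS (meets Singleton bound).


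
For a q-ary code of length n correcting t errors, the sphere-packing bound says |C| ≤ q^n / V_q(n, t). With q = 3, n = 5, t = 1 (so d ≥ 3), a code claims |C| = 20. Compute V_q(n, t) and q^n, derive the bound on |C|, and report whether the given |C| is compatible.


V_q(n, t) = 11, q^n = 243, Hamming bound = 22, |C| = 20 ≤ bound (satisfied).

Step 1: Compute V_q(n, t) = Σ_{j=0}^1 C(n, j) (q−1)^j.
  j = 0: C(5,0)·(2)^0 = 1·1 = 1.
  j = 1: C(5,1)·(2)^1 = 5·2 = 10.
  V_q(n, t) = 1 + 10 = 11.
Step 2: q^n = 3^5 = 243.
Step 3: Hamming bound ⌊q^n / V_q(n,t)⌋ = ⌊243/11⌋ = 22.
Step 4: Compare |C| = 20 to 22: satisfied.
The claimed |C| lies below the Hamming bound.


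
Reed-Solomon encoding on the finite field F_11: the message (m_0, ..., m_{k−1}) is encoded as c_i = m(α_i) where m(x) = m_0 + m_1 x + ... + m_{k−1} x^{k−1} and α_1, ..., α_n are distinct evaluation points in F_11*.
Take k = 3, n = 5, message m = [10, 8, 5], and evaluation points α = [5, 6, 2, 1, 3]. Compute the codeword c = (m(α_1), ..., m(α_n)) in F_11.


c = [10, 7, 2, 1, 2]

Message polynomial: m(x) = 10 + 8·x + 5·x^2 (mod 11).
For each evaluation point α_i, compute m(α_i) mod 11:
  α_1 = 5: Horner steps 5 → 0 → 10, so m(5) = 10.
  α_2 = 6: Horner steps 5 → 5 → 7, so m(6) = 7.
  α_3 = 2: Horner steps 5 → 7 → 2, so m(2) = 2.
  α_4 = 1: Horner steps 5 → 2 → 1, so m(1) = 1.
  α_5 = 3: Horner steps 5 → 1 → 2, so m(3) = 2.
Codeword c = [10, 7, 2, 1, 2] ∈ F_11^5.


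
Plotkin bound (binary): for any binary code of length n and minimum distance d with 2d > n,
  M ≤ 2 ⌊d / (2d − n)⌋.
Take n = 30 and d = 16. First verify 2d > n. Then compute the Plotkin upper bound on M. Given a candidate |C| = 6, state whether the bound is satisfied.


Plotkin bound M ≤ 16; given |C| = 6 ≤ bound (satisfied).

Check applicability: 2d = 32, n = 30.
2d − n = 2 > 0, so Plotkin applies.
Compute d/(2d−n) = 16/2 ≈ 8.0000.
⌊d/(2d−n)⌋ = 8.
Plotkin bound: M ≤ 2·8 = 16.
Given |C| = 6, check: satisfied.
This |C| is below the Plotkin bound.


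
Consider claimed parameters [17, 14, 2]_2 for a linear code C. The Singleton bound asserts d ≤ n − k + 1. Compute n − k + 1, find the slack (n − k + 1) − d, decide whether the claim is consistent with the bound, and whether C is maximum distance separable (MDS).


Singleton RHS = n − k + 1 = 4, slack = 2, bound satisfied, not MDS.

Singleton bound: d ≤ n − k + 1.
Here n = 17, k = 14, so n − k + 1 = 4.
Given d = 2, check d ≤ 4: YES.
Slack = (n − k + 1) − d = 2.
The code is NOT MDS (slack = 2 > 0).
Description: the claimed parameters are [17, 14, 2]_2; such a code would be non-MDS.


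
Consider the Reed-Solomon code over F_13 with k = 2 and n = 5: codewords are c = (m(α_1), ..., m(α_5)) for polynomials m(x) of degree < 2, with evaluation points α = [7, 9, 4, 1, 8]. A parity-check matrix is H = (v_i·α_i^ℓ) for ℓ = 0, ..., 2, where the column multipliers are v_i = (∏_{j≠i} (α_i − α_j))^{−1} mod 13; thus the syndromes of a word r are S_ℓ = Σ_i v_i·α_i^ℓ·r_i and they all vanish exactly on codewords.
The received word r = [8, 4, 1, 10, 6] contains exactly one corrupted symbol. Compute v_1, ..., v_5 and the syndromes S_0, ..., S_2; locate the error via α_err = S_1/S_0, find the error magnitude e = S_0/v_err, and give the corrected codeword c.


S = (6, 6, 6), error at position 4, error magnitude e = 3, c = [8, 4, 1, 7, 6].

Step 1: column multipliers v_i = (∏_{j≠i}(α_i − α_j))^{−1} mod 13.
  i = 1 (α = 7): (7−9)(7−4)(7−1)(7−8) = (−2)·3·6·(−1) = 36 ≡ 10, so v_1 = 10^{−1} = 4 (mod 13).
  i = 2 (α = 9): (9−7)(9−4)(9−1)(9−8) = 2·5·8·1 = 80 ≡ 2, so v_2 = 2^{−1} = 7 (mod 13).
  i = 3 (α = 4): (4−7)(4−9)(4−1)(4−8) = (−3)·(−5)·3·(−4) = −180 ≡ 2, so v_3 = 2^{−1} = 7 (mod 13).
  i = 4 (α = 1): (1−7)(1−9)(1−4)(1−8) = (−6)·(−8)·(−3)·(−7) = 1008 ≡ 7, so v_4 = 7^{−1} = 2 (mod 13).
  i = 5 (α = 8): (8−7)(8−9)(8−4)(8−1) = 1·(−1)·4·7 = −28 ≡ 11, so v_5 = 11^{−1} = 6 (mod 13).
  v = [4, 7, 7, 2, 6].
Step 2: syndromes of r = [8, 4, 1, 10, 6] (all sums mod 13).
  S_0 = Σ v_i r_i = 4·8 + 7·4 + 7·1 + 2·10 + 6·6 = 123 ≡ 6.
  S_1 = Σ v_i α_i r_i = 4·7·8 + 7·9·4 + 7·4·1 + 2·1·10 + 6·8·6 = 812 ≡ 6.
  α_i^2 mod 13 = [10, 3, 3, 1, 12].
  S_2 = Σ v_i α_i^2 r_i = 4·10·8 + 7·3·4 + 7·3·1 + 2·1·10 + 6·12·6 = 877 ≡ 6.
  S = (6, 6, 6) ≠ 0, so r is not a codeword (an error is present).
Step 3: locate the error. For a single error e at position i, S_ℓ = v_i·e·α_i^ℓ, so α_err = S_1/S_0.
  S_0^{−1} = 6^{−1} = 11 (mod 13), so α_err = 6·11 = 66 ≡ 1 = α_4. Error position i = 4.
  Consistency check: S_2/S_1 = 6·11 = 66 ≡ 1 = α_err ✓ (single-error assumption holds).
Step 4: error magnitude e = S_0/v_4 = S_0·∏_{j≠4}(α_4 − α_j) = 6·7 = 42 ≡ 3 (mod 13).
Step 5: correct position 4: c_4 = r_4 − e = 10 − 3 ≡ 7 (mod 13). Hence c = [8, 4, 1, 7, 6].
  Check: interpolating c through the α_i gives m(x) = 9 + 11·x (degree < 2) with m(α_i) = c_i for every i, so c is indeed a codeword.


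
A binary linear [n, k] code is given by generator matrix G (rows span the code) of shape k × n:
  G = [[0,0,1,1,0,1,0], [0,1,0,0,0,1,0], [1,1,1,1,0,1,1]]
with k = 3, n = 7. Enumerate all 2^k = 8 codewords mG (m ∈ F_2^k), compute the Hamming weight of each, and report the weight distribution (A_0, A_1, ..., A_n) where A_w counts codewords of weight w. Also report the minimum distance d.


Weight distribution: A_0 = 1, A_2 = 1, A_3 = 4, A_4 = 1, A_6 = 1. Minimum distance d = 2.

Enumerate all 2^3 = 8 messages m ∈ F_2^3.
For each, compute codeword c = mG in F_2^7, then tally its weight.
  m = 000 → c = 0000000, weight = 0.
  m = 100 → c = 0011010, weight = 3.
  m = 010 → c = 0100010, weight = 2.
  m = 110 → c = 0111000, weight = 3.
  m = 001 → c = 1111011, weight = 6.
  m = 101 → c = 1100001, weight = 3.
  m = 011 → c = 1011001, weight = 4.
  m = 111 → c = 1000011, weight = 3.
Tally weights:
  weight 0: 1 codewords.
  weight 2: 1 codewords.
  weight 3: 4 codewords.
  weight 4: 1 codewords.
  weight 6: 1 codewords.
Minimum distance d = smallest w > 0 with A_w > 0 = 2.
Sanity: Σ A_w = 8 = 2^3 = 8 ✓.


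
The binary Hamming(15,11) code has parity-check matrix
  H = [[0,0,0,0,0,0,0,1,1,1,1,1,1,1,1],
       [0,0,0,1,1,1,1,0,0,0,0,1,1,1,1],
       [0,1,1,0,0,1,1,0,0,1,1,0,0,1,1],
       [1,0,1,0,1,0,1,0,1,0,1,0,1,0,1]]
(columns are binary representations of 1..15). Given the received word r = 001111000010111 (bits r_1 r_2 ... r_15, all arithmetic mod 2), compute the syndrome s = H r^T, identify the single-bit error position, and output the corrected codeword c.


s = (0, 0, 1, 1)^T, error position = 3, corrected codeword c = 000111000010111

Compute s = H r^T mod 2 one row at a time:
  s_1 = 0 + 0 + 0 + 1 + 0 + 1 + 1 + 1 = 4 ≡ 0 (mod 2).
  s_2 = 1 + 1 + 1 + 0 + 0 + 1 + 1 + 1 = 6 ≡ 0 (mod 2).
  s_3 = 0 + 1 + 1 + 0 + 0 + 1 + 1 + 1 = 5 ≡ 1 (mod 2).
  s_4 = 0 + 1 + 1 + 0 + 0 + 1 + 1 + 1 = 5 ≡ 1 (mod 2).
s = (0, 0, 1, 1)^T — this equals column 3 of H (binary 0011), so error is at position 3.
Correct: flip bit 3 of r = 001111000010111 to get c = 000111000010111.


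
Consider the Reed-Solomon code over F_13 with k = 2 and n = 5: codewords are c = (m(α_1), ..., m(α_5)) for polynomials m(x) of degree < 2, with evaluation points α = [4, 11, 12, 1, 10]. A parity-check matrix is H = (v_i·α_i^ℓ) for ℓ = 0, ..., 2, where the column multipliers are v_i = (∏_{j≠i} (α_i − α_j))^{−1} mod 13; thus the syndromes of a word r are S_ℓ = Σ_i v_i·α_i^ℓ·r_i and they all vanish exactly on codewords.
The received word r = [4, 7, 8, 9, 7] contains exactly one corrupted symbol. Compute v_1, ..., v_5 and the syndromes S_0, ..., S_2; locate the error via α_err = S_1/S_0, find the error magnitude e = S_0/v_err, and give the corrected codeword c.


S = (4, 5, 3), error at position 2, error magnitude e = 6, c = [4, 1, 8, 9, 7].

Step 1: column multipliers v_i = (∏_{j≠i}(α_i − α_j))^{−1} mod 13.
  i = 1 (α = 4): (4−11)(4−12)(4−1)(4−10) = (−7)·(−8)·3·(−6) = −1008 ≡ 6, so v_1 = 6^{−1} = 11 (mod 13).
  i = 2 (α = 11): (11−4)(11−12)(11−1)(11−10) = 7·(−1)·10·1 = −70 ≡ 8, so v_2 = 8^{−1} = 5 (mod 13).
  i = 3 (α = 12): (12−4)(12−11)(12−1)(12−10) = 8·1·11·2 = 176 ≡ 7, so v_3 = 7^{−1} = 2 (mod 13).
  i = 4 (α = 1): (1−4)(1−11)(1−12)(1−10) = (−3)·(−10)·(−11)·(−9) = 2970 ≡ 6, so v_4 = 6^{−1} = 11 (mod 13).
  i = 5 (α = 10): (10−4)(10−11)(10−12)(10−1) = 6·(−1)·(−2)·9 = 108 ≡ 4, so v_5 = 4^{−1} = 10 (mod 13).
  v = [11, 5, 2, 11, 10].
Step 2: syndromes of r = [4, 7, 8, 9, 7] (all sums mod 13).
  S_0 = Σ v_i r_i = 11·4 + 5·7 + 2·8 + 11·9 + 10·7 = 264 ≡ 4.
  S_1 = Σ v_i α_i r_i = 11·4·4 + 5·11·7 + 2·12·8 + 11·1·9 + 10·10·7 = 1552 ≡ 5.
  α_i^2 mod 13 = [3, 4, 1, 1, 9].
  S_2 = Σ v_i α_i^2 r_i = 11·3·4 + 5·4·7 + 2·1·8 + 11·1·9 + 10·9·7 = 1017 ≡ 3.
  S = (4, 5, 3) ≠ 0, so r is not a codeword (an error is present).
Step 3: locate the error. For a single error e at position i, S_ℓ = v_i·e·α_i^ℓ, so α_err = S_1/S_0.
  S_0^{−1} = 4^{−1} = 10 (mod 13), so α_err = 5·10 = 50 ≡ 11 = α_2. Error position i = 2.
  Consistency check: S_2/S_1 = 3·8 = 24 ≡ 11 = α_err ✓ (single-error assumption holds).
Step 4: error magnitude e = S_0/v_2 = S_0·∏_{j≠2}(α_2 − α_j) = 4·8 = 32 ≡ 6 (mod 13).
Step 5: correct position 2: c_2 = r_2 − e = 7 − 6 ≡ 1 (mod 13). Hence c = [4, 1, 8, 9, 7].
  Check: interpolating c through the α_i gives m(x) = 2 + 7·x (degree < 2) with m(α_i) = c_i for every i, so c is indeed a codeword.


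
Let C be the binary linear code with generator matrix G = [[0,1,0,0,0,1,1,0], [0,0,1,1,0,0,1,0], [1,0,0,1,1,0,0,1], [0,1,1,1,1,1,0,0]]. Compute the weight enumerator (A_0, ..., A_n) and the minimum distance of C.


Weight distribution: A_0 = 1, A_1 = 1, A_3 = 3, A_4 = 5, A_5 = 3, A_6 = 2, A_7 = 1. Minimum distance d = 1.

Enumerate all 2^4 = 16 messages m ∈ F_2^4.
For each, compute codeword c = mG in F_2^8, then tally its weight.
  m = 0000 → c = 00000000, weight = 0.
  m = 1000 → c = 01000110, weight = 3.
  m = 0100 → c = 00110010, weight = 3.
  m = 1100 → c = 01110100, weight = 4.
  m = 0010 → c = 10011001, weight = 4.
  m = 1010 → c = 11011111, weight = 7.
  m = 0110 → c = 10101011, weight = 5.
  m = 1110 → c = 11101101, weight = 6.
  m = 0001 → c = 01111100, weight = 5.
  m = 1001 → c = 00111010, weight = 4.
  m = 0101 → c = 01001110, weight = 4.
  m = 1101 → c = 00001000, weight = 1.
  m = 0011 → c = 11100101, weight = 5.
  m = 1011 → c = 10100011, weight = 4.
  m = 0111 → c = 11010111, weight = 6.
  m = 1111 → c = 10010001, weight = 3.
Tally weights:
  weight 0: 1 codewords.
  weight 1: 1 codewords.
  weight 3: 3 codewords.
  weight 4: 5 codewords.
  weight 5: 3 codewords.
  weight 6: 2 codewords.
  weight 7: 1 codewords.
Minimum distance d = smallest w > 0 with A_w > 0 = 1.
Sanity: Σ A_w = 16 = 2^4 = 16 ✓.


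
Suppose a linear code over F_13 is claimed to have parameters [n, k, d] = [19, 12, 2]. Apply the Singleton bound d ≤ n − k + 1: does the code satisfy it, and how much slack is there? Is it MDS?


Singleton RHS = n − k + 1 = 8, slack = 6, bound satisfied, not MDS.

Singleton bound: d ≤ n − k + 1.
Here n = 19, k = 12, so n − k + 1 = 8.
Given d = 2, check d ≤ 8: YES.
Slack = (n − k + 1) − d = 6.
The code is NOT MDS (slack = 6 > 0).
Description: the claimed parameters are [19, 12, 2]_13; such a code would be non-MDS.


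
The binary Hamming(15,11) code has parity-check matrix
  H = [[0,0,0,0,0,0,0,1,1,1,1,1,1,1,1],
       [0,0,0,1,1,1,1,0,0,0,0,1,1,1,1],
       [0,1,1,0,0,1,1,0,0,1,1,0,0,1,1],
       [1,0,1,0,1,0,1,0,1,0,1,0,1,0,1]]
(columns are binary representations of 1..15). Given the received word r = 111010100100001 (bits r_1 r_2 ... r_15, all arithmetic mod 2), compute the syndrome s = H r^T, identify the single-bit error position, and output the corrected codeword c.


s = (0, 1, 1, 1)^T, error position = 7, corrected codeword c = 111010000100001

Compute s = H r^T mod 2 one row at a time:
  s_1 = 0 + 0 + 1 + 0 + 0 + 0 + 0 + 1 = 2 ≡ 0 (mod 2).
  s_2 = 0 + 1 + 0 + 1 + 0 + 0 + 0 + 1 = 3 ≡ 1 (mod 2).
  s_3 = 1 + 1 + 0 + 1 + 1 + 0 + 0 + 1 = 5 ≡ 1 (mod 2).
  s_4 = 1 + 1 + 1 + 1 + 0 + 0 + 0 + 1 = 5 ≡ 1 (mod 2).
s = (0, 1, 1, 1)^T — this equals column 7 of H (binary 0111), so error is at position 7.
Correct: flip bit 7 of r = 111010100100001 to get c = 111010000100001.


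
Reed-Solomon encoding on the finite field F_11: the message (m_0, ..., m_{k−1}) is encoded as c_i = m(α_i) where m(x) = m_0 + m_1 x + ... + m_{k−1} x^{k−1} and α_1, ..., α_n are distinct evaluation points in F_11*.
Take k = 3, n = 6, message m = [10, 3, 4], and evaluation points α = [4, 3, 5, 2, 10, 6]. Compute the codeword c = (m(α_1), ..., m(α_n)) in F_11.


c = [9, 0, 4, 10, 0, 7]

Message polynomial: m(x) = 10 + 3·x + 4·x^2 (mod 11).
For each evaluation point α_i, compute m(α_i) mod 11:
  α_1 = 4: Horner steps 4 → 8 → 9, so m(4) = 9.
  α_2 = 3: Horner steps 4 → 4 → 0, so m(3) = 0.
  α_3 = 5: Horner steps 4 → 1 → 4, so m(5) = 4.
  α_4 = 2: Horner steps 4 → 0 → 10, so m(2) = 10.
  α_5 = 10: Horner steps 4 → 10 → 0, so m(10) = 0.
  α_6 = 6: Horner steps 4 → 5 → 7, so m(6) = 7.
Codeword c = [9, 0, 4, 10, 0, 7] ∈ F_11^6.


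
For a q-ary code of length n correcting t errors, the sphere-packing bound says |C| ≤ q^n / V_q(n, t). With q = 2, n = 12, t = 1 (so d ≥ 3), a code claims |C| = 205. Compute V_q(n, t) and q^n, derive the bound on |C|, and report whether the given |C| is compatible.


V_q(n, t) = 13, q^n = 4096, Hamming bound = 315, |C| = 205 ≤ bound (satisfied).

Step 1: Compute V_q(n, t) = Σ_{j=0}^1 C(n, j) (q−1)^j.
  j = 0: C(12,0)·(1)^0 = 1·1 = 1.
  j = 1: C(12,1)·(1)^1 = 12·1 = 12.
  V_q(n, t) = 1 + 12 = 13.
Step 2: q^n = 2^12 = 4096.
Step 3: Hamming bound ⌊q^n / V_q(n,t)⌋ = ⌊4096/13⌋ = 315.
Step 4: Compare |C| = 205 to 315: satisfied.
The claimed |C| lies below the Hamming bound.


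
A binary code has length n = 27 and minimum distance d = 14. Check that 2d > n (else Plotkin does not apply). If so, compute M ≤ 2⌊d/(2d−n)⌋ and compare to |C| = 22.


Plotkin bound M ≤ 28; given |C| = 22 ≤ bound (satisfied).

Check applicability: 2d = 28, n = 27.
2d − n = 1 > 0, so Plotkin applies.
Compute d/(2d−n) = 14/1 ≈ 14.0000.
⌊d/(2d−n)⌋ = 14.
Plotkin bound: M ≤ 2·14 = 28.
Given |C| = 22, check: satisfied.
This |C| is below the Plotkin bound.


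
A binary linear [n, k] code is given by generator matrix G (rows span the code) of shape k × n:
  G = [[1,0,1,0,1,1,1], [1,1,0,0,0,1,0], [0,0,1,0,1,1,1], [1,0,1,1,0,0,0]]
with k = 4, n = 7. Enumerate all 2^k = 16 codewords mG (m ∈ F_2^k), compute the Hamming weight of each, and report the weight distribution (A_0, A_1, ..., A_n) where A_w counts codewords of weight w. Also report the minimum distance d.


Weight distribution: A_0 = 1, A_1 = 1, A_2 = 2, A_3 = 2, A_4 = 5, A_5 = 5. Minimum distance d = 1.

Enumerate all 2^4 = 16 messages m ∈ F_2^4.
For each, compute codeword c = mG in F_2^7, then tally its weight.
  m = 0000 → c = 0000000, weight = 0.
  m = 1000 → c = 1010111, weight = 5.
  m = 0100 → c = 1100010, weight = 3.
  m = 1100 → c = 0110101, weight = 4.
  m = 0010 → c = 0010111, weight = 4.
  m = 1010 → c = 1000000, weight = 1.
  m = 0110 → c = 1110101, weight = 5.
  m = 1110 → c = 0100010, weight = 2.
  m = 0001 → c = 1011000, weight = 3.
  m = 1001 → c = 0001111, weight = 4.
  m = 0101 → c = 0111010, weight = 4.
  m = 1101 → c = 1101101, weight = 5.
  m = 0011 → c = 1001111, weight = 5.
  m = 1011 → c = 0011000, weight = 2.
  m = 0111 → c = 0101101, weight = 4.
  m = 1111 → c = 1111010, weight = 5.
Tally weights:
  weight 0: 1 codewords.
  weight 1: 1 codewords.
  weight 2: 2 codewords.
  weight 3: 2 codewords.
  weight 4: 5 codewords.
  weight 5: 5 codewords.
Minimum distance d = smallest w > 0 with A_w > 0 = 1.
Sanity: Σ A_w = 16 = 2^4 = 16 ✓.


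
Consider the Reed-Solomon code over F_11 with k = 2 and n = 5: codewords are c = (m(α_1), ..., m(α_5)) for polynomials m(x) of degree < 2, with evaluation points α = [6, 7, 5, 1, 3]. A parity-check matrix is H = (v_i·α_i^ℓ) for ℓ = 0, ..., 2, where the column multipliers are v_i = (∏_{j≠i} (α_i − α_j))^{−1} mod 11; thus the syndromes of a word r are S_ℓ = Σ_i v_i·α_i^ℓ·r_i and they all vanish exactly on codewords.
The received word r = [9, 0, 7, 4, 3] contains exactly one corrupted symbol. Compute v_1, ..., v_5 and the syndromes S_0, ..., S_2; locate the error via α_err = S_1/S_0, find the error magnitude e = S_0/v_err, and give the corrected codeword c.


S = (3, 3, 3), error at position 4, error magnitude e = 5, c = [9, 0, 7, 10, 3].

Step 1: column multipliers v_i = (∏_{j≠i}(α_i − α_j))^{−1} mod 11.
  i = 1 (α = 6): (6−7)(6−5)(6−1)(6−3) = (−1)·1·5·3 = −15 ≡ 7, so v_1 = 7^{−1} = 8 (mod 11).
  i = 2 (α = 7): (7−6)(7−5)(7−1)(7−3) = 1·2·6·4 = 48 ≡ 4, so v_2 = 4^{−1} = 3 (mod 11).
  i = 3 (α = 5): (5−6)(5−7)(5−1)(5−3) = (−1)·(−2)·4·2 = 16 ≡ 5, so v_3 = 5^{−1} = 9 (mod 11).
  i = 4 (α = 1): (1−6)(1−7)(1−5)(1−3) = (−5)·(−6)·(−4)·(−2) = 240 ≡ 9, so v_4 = 9^{−1} = 5 (mod 11).
  i = 5 (α = 3): (3−6)(3−7)(3−5)(3−1) = (−3)·(−4)·(−2)·2 = −48 ≡ 7, so v_5 = 7^{−1} = 8 (mod 11).
  v = [8, 3, 9, 5, 8].
Step 2: syndromes of r = [9, 0, 7, 4, 3] (all sums mod 11).
  S_0 = Σ v_i r_i = 8·9 + 3·0 + 9·7 + 5·4 + 8·3 = 179 ≡ 3.
  S_1 = Σ v_i α_i r_i = 8·6·9 + 3·7·0 + 9·5·7 + 5·1·4 + 8·3·3 = 839 ≡ 3.
  α_i^2 mod 11 = [3, 5, 3, 1, 9].
  S_2 = Σ v_i α_i^2 r_i = 8·3·9 + 3·5·0 + 9·3·7 + 5·1·4 + 8·9·3 = 641 ≡ 3.
  S = (3, 3, 3) ≠ 0, so r is not a codeword (an error is present).
Step 3: locate the error. For a single error e at position i, S_ℓ = v_i·e·α_i^ℓ, so α_err = S_1/S_0.
  S_0^{−1} = 3^{−1} = 4 (mod 11), so α_err = 3·4 = 12 ≡ 1 = α_4. Error position i = 4.
  Consistency check: S_2/S_1 = 3·4 = 12 ≡ 1 = α_err ✓ (single-error assumption holds).
Step 4: error magnitude e = S_0/v_4 = S_0·∏_{j≠4}(α_4 − α_j) = 3·9 = 27 ≡ 5 (mod 11).
Step 5: correct position 4: c_4 = r_4 − e = 4 − 5 ≡ 10 (mod 11). Hence c = [9, 0, 7, 10, 3].
  Check: interpolating c through the α_i gives m(x) = 8 + 2·x (degree < 2) with m(α_i) = c_i for every i, so c is indeed a codeword.


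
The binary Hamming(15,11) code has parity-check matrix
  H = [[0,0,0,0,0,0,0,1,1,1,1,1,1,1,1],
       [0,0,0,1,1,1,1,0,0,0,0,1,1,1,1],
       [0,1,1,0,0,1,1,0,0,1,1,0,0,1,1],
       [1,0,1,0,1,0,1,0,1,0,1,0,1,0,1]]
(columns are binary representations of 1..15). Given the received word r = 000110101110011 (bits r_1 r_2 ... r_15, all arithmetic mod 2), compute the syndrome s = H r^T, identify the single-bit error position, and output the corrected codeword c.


s = (1, 1, 1, 1)^T, error position = 15, corrected codeword c = 000110101110010

Compute s = H r^T mod 2 one row at a time:
  s_1 = 0 + 1 + 1 + 1 + 0 + 0 + 1 + 1 = 5 ≡ 1 (mod 2).
  s_2 = 1 + 1 + 0 + 1 + 0 + 0 + 1 + 1 = 5 ≡ 1 (mod 2).
  s_3 = 0 + 0 + 0 + 1 + 1 + 1 + 1 + 1 = 5 ≡ 1 (mod 2).
  s_4 = 0 + 0 + 1 + 1 + 1 + 1 + 0 + 1 = 5 ≡ 1 (mod 2).
s = (1, 1, 1, 1)^T — this equals column 15 of H (binary 1111), so error is at position 15.
Correct: flip bit 15 of r = 000110101110011 to get c = 000110101110010.


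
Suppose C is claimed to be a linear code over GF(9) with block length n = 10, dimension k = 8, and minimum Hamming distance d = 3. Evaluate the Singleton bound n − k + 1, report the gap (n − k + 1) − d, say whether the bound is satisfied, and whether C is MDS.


Singleton RHS = n − k + 1 = 3, slack = 0, bound satisfied, MDS.

Singleton bound: d ≤ n − k + 1.
Here n = 10, k = 8, so n − k + 1 = 3.
Given d = 3, check d ≤ 3: YES.
Slack = (n − k + 1) − d = 0.
The code is MDS (slack = 0).
Description: the claimed parameters are [10, 8, 3]_9; such a code would be MDS (meets Singleton bound).


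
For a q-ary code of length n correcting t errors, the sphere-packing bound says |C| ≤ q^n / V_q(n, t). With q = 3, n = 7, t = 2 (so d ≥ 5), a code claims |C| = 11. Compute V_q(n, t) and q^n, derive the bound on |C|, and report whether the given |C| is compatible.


V_q(n, t) = 99, q^n = 2187, Hamming bound = 22, |C| = 11 ≤ bound (satisfied).

Step 1: Compute V_q(n, t) = Σ_{j=0}^2 C(n, j) (q−1)^j.
  j = 0: C(7,0)·(2)^0 = 1·1 = 1.
  j = 1: C(7,1)·(2)^1 = 7·2 = 14.
  j = 2: C(7,2)·(2)^2 = 21·4 = 84.
  V_q(n, t) = 1 + 14 + 84 = 99.
Step 2: q^n = 3^7 = 2187.
Step 3: Hamming bound ⌊q^n / V_q(n,t)⌋ = ⌊2187/99⌋ = 22.
Step 4: Compare |C| = 11 to 22: satisfied.
The claimed |C| lies below the Hamming bound.


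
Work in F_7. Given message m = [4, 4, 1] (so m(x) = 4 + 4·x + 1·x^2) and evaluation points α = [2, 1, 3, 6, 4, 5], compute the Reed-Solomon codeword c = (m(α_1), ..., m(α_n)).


c = [2, 2, 4, 1, 1, 0]

Message polynomial: m(x) = 4 + 4·x + 1·x^2 (mod 7).
For each evaluation point α_i, compute m(α_i) mod 7:
  α_1 = 2: Horner steps 1 → 6 → 2, so m(2) = 2.
  α_2 = 1: Horner steps 1 → 5 → 2, so m(1) = 2.
  α_3 = 3: Horner steps 1 → 0 → 4, so m(3) = 4.
  α_4 = 6: Horner steps 1 → 3 → 1, so m(6) = 1.
  α_5 = 4: Horner steps 1 → 1 → 1, so m(4) = 1.
  α_6 = 5: Horner steps 1 → 2 → 0, so m(5) = 0.
Codeword c = [2, 2, 4, 1, 1, 0] ∈ F_7^6.


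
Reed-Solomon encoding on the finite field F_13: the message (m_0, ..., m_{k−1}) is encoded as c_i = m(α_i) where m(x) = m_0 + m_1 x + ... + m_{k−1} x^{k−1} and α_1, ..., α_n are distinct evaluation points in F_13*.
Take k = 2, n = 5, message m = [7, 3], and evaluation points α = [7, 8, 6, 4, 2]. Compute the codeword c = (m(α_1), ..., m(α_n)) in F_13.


c = [2, 5, 12, 6, 0]

Message polynomial: m(x) = 7 + 3·x (mod 13).
For each evaluation point α_i, compute m(α_i) mod 13:
  α_1 = 7: Horner steps 3 → 2, so m(7) = 2.
  α_2 = 8: Horner steps 3 → 5, so m(8) = 5.
  α_3 = 6: Horner steps 3 → 12, so m(6) = 12.
  α_4 = 4: Horner steps 3 → 6, so m(4) = 6.
  α_5 = 2: Horner steps 3 → 0, so m(2) = 0.
Codeword c = [2, 5, 12, 6, 0] ∈ F_13^5.


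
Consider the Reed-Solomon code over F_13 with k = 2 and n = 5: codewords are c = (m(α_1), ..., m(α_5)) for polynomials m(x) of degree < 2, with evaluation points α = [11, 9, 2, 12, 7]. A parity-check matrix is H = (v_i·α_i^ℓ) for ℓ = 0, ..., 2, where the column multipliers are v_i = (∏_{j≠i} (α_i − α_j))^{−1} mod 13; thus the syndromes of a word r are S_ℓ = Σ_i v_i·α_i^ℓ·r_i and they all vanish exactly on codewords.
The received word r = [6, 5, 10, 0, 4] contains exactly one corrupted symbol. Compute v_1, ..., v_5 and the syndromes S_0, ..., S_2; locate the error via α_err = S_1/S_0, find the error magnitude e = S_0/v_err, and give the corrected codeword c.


S = (7, 1, 2), error at position 3, error magnitude e = 2, c = [6, 5, 8, 0, 4].

Step 1: column multipliers v_i = (∏_{j≠i}(α_i − α_j))^{−1} mod 13.
  i = 1 (α = 11): (11−9)(11−2)(11−12)(11−7) = 2·9·(−1)·4 = −72 ≡ 6, so v_1 = 6^{−1} = 11 (mod 13).
  i = 2 (α = 9): (9−11)(9−2)(9−12)(9−7) = (−2)·7·(−3)·2 = 84 ≡ 6, so v_2 = 6^{−1} = 11 (mod 13).
  i = 3 (α = 2): (2−11)(2−9)(2−12)(2−7) = (−9)·(−7)·(−10)·(−5) = 3150 ≡ 4, so v_3 = 4^{−1} = 10 (mod 13).
  i = 4 (α = 12): (12−11)(12−9)(12−2)(12−7) = 1·3·10·5 = 150 ≡ 7, so v_4 = 7^{−1} = 2 (mod 13).
  i = 5 (α = 7): (7−11)(7−9)(7−2)(7−12) = (−4)·(−2)·5·(−5) = −200 ≡ 8, so v_5 = 8^{−1} = 5 (mod 13).
  v = [11, 11, 10, 2, 5].
Step 2: syndromes of r = [6, 5, 10, 0, 4] (all sums mod 13).
  S_0 = Σ v_i r_i = 11·6 + 11·5 + 10·10 + 2·0 + 5·4 = 241 ≡ 7.
  S_1 = Σ v_i α_i r_i = 11·11·6 + 11·9·5 + 10·2·10 + 2·12·0 + 5·7·4 = 1561 ≡ 1.
  α_i^2 mod 13 = [4, 3, 4, 1, 10].
  S_2 = Σ v_i α_i^2 r_i = 11·4·6 + 11·3·5 + 10·4·10 + 2·1·0 + 5·10·4 = 1029 ≡ 2.
  S = (7, 1, 2) ≠ 0, so r is not a codeword (an error is present).
Step 3: locate the error. For a single error e at position i, S_ℓ = v_i·e·α_i^ℓ, so α_err = S_1/S_0.
  S_0^{−1} = 7^{−1} = 2 (mod 13), so α_err = 1·2 = 2 ≡ 2 = α_3. Error position i = 3.
  Consistency check: S_2/S_1 = 2·1 = 2 ≡ 2 = α_err ✓ (single-error assumption holds).
Step 4: error magnitude e = S_0/v_3 = S_0·∏_{j≠3}(α_3 − α_j) = 7·4 = 28 ≡ 2 (mod 13).
Step 5: correct position 3: c_3 = r_3 − e = 10 − 2 ≡ 8 (mod 13). Hence c = [6, 5, 8, 0, 4].
  Check: interpolating c through the α_i gives m(x) = 7 + 7·x (degree < 2) with m(α_i) = c_i for every i, so c is indeed a codeword.


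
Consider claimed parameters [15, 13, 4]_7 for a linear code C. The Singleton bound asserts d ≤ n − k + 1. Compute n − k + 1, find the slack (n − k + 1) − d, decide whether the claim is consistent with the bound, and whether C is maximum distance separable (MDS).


Singleton RHS = n − k + 1 = 3, slack = -1, bound violated (no such code; not MDS).

Singleton bound: d ≤ n − k + 1.
Here n = 15, k = 13, so n − k + 1 = 3.
Given d = 4, check d ≤ 3: NO.
Slack = (n − k + 1) − d = -1.
The slack is negative: d = 4 exceeds n − k + 1 = 3 by 1, so the Singleton bound is violated and no linear [15, 13, 4]_7 code can exist. In particular it is not MDS (MDS requires d = n − k + 1 exactly).
Description: the claimed parameters are [15, 13, 4]_7; such a code would be impossible (violates the Singleton bound).


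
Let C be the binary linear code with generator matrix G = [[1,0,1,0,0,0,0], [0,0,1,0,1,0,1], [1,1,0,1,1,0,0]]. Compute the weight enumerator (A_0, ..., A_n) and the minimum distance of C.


Weight distribution: A_0 = 1, A_2 = 1, A_3 = 3, A_4 = 2, A_5 = 1. Minimum distance d = 2.

Enumerate all 2^3 = 8 messages m ∈ F_2^3.
For each, compute codeword c = mG in F_2^7, then tally its weight.
  m = 000 → c = 0000000, weight = 0.
  m = 100 → c = 1010000, weight = 2.
  m = 010 → c = 0010101, weight = 3.
  m = 110 → c = 1000101, weight = 3.
  m = 001 → c = 1101100, weight = 4.
  m = 101 → c = 0111100, weight = 4.
  m = 011 → c = 1111001, weight = 5.
  m = 111 → c = 0101001, weight = 3.
Tally weights:
  weight 0: 1 codewords.
  weight 2: 1 codewords.
  weight 3: 3 codewords.
  weight 4: 2 codewords.
  weight 5: 1 codewords.
Minimum distance d = smallest w > 0 with A_w > 0 = 2.
Sanity: Σ A_w = 8 = 2^3 = 8 ✓.


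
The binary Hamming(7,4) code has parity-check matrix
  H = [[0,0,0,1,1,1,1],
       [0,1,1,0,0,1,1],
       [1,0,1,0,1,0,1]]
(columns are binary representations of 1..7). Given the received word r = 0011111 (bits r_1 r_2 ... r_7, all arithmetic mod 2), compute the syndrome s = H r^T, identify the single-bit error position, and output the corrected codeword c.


s = (0, 1, 1)^T, error position = 3, corrected codeword c = 0001111

Compute s = H r^T mod 2 one row at a time:
  s_1 = 1 + 1 + 1 + 1 = 4 ≡ 0 (mod 2).
  s_2 = 0 + 1 + 1 + 1 = 3 ≡ 1 (mod 2).
  s_3 = 0 + 1 + 1 + 1 = 3 ≡ 1 (mod 2).
s = (0, 1, 1)^T — this equals column 3 of H (binary 011), so error is at position 3.
Correct: flip bit 3 of r = 0011111 to get c = 0001111.


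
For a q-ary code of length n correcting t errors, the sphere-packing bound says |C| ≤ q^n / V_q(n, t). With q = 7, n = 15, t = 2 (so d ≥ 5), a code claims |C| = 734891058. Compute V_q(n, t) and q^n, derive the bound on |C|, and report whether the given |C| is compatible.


V_q(n, t) = 3871, q^n = 4747561509943, Hamming bound = 1226443169, |C| = 734891058 ≤ bound (satisfied).

Step 1: Compute V_q(n, t) = Σ_{j=0}^2 C(n, j) (q−1)^j.
  j = 0: C(15,0)·(6)^0 = 1·1 = 1.
  j = 1: C(15,1)·(6)^1 = 15·6 = 90.
  j = 2: C(15,2)·(6)^2 = 105·36 = 3780.
  V_q(n, t) = 1 + 90 + 3780 = 3871.
Step 2: q^n = 7^15 = 4747561509943.
Step 3: Hamming bound ⌊q^n / V_q(n,t)⌋ = ⌊4747561509943/3871⌋ = 1226443169.
Step 4: Compare |C| = 734891058 to 1226443169: satisfied.
The claimed |C| lies below the Hamming bound.


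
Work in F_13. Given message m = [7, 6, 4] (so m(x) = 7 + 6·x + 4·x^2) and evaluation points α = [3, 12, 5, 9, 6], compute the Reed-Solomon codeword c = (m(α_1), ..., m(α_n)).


c = [9, 5, 7, 8, 5]

Message polynomial: m(x) = 7 + 6·x + 4·x^2 (mod 13).
For each evaluation point α_i, compute m(α_i) mod 13:
  α_1 = 3: Horner steps 4 → 5 → 9, so m(3) = 9.
  α_2 = 12: Horner steps 4 → 2 → 5, so m(12) = 5.
  α_3 = 5: Horner steps 4 → 0 → 7, so m(5) = 7.
  α_4 = 9: Horner steps 4 → 3 → 8, so m(9) = 8.
  α_5 = 6: Horner steps 4 → 4 → 5, so m(6) = 5.
Codeword c = [9, 5, 7, 8, 5] ∈ F_13^5.


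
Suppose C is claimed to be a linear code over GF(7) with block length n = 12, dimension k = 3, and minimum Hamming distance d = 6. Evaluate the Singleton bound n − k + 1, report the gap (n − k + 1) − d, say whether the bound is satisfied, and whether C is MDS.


Singleton RHS = n − k + 1 = 10, slack = 4, bound satisfied, not MDS.

Singleton bound: d ≤ n − k + 1.
Here n = 12, k = 3, so n − k + 1 = 10.
Given d = 6, check d ≤ 10: YES.
Slack = (n − k + 1) − d = 4.
The code is NOT MDS (slack = 4 > 0).
Description: the claimed parameters are [12, 3, 6]_7; such a code would be non-MDS.


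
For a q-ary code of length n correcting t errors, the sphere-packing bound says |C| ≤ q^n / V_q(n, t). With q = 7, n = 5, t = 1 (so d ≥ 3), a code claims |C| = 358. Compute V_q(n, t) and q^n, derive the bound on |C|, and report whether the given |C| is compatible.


V_q(n, t) = 31, q^n = 16807, Hamming bound = 542, |C| = 358 ≤ bound (satisfied).

Step 1: Compute V_q(n, t) = Σ_{j=0}^1 C(n, j) (q−1)^j.
  j = 0: C(5,0)·(6)^0 = 1·1 = 1.
  j = 1: C(5,1)·(6)^1 = 5·6 = 30.
  V_q(n, t) = 1 + 30 = 31.
Step 2: q^n = 7^5 = 16807.
Step 3: Hamming bound ⌊q^n / V_q(n,t)⌋ = ⌊16807/31⌋ = 542.
Step 4: Compare |C| = 358 to 542: satisfied.
The claimed |C| lies below the Hamming bound.


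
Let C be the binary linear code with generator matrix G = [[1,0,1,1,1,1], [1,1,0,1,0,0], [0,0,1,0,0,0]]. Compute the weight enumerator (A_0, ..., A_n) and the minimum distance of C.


Weight distribution: A_0 = 1, A_1 = 1, A_3 = 2, A_4 = 3, A_5 = 1. Minimum distance d = 1.

Enumerate all 2^3 = 8 messages m ∈ F_2^3.
For each, compute codeword c = mG in F_2^6, then tally its weight.
  m = 000 → c = 000000, weight = 0.
  m = 100 → c = 101111, weight = 5.
  m = 010 → c = 110100, weight = 3.
  m = 110 → c = 011011, weight = 4.
  m = 001 → c = 001000, weight = 1.
  m = 101 → c = 100111, weight = 4.
  m = 011 → c = 111100, weight = 4.
  m = 111 → c = 010011, weight = 3.
Tally weights:
  weight 0: 1 codewords.
  weight 1: 1 codewords.
  weight 3: 2 codewords.
  weight 4: 3 codewords.
  weight 5: 1 codewords.
Minimum distance d = smallest w > 0 with A_w > 0 = 1.
Sanity: Σ A_w = 8 = 2^3 = 8 ✓.


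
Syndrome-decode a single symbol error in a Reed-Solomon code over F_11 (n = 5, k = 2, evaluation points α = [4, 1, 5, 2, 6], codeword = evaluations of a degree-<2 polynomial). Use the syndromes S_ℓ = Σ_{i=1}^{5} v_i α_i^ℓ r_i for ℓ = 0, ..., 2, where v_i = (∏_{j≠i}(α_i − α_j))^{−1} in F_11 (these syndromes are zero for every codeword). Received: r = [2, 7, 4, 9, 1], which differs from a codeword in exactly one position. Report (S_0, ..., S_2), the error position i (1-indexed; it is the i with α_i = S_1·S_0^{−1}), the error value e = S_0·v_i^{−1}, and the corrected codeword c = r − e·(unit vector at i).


S = (4, 2, 1), error at position 5, error magnitude e = 6, c = [2, 7, 4, 9, 6].

Step 1: column multipliers v_i = (∏_{j≠i}(α_i − α_j))^{−1} mod 11.
  i = 1 (α = 4): (4−1)(4−5)(4−2)(4−6) = 3·(−1)·2·(−2) = 12 ≡ 1, so v_1 = 1^{−1} = 1 (mod 11).
  i = 2 (α = 1): (1−4)(1−5)(1−2)(1−6) = (−3)·(−4)·(−1)·(−5) = 60 ≡ 5, so v_2 = 5^{−1} = 9 (mod 11).
  i = 3 (α = 5): (5−4)(5−1)(5−2)(5−6) = 1·4·3·(−1) = −12 ≡ 10, so v_3 = 10^{−1} = 10 (mod 11).
  i = 4 (α = 2): (2−4)(2−1)(2−5)(2−6) = (−2)·1·(−3)·(−4) = −24 ≡ 9, so v_4 = 9^{−1} = 5 (mod 11).
  i = 5 (α = 6): (6−4)(6−1)(6−5)(6−2) = 2·5·1·4 = 40 ≡ 7, so v_5 = 7^{−1} = 8 (mod 11).
  v = [1, 9, 10, 5, 8].
Step 2: syndromes of r = [2, 7, 4, 9, 1] (all sums mod 11).
  S_0 = Σ v_i r_i = 1·2 + 9·7 + 10·4 + 5·9 + 8·1 = 158 ≡ 4.
  S_1 = Σ v_i α_i r_i = 1·4·2 + 9·1·7 + 10·5·4 + 5·2·9 + 8·6·1 = 409 ≡ 2.
  α_i^2 mod 11 = [5, 1, 3, 4, 3].
  S_2 = Σ v_i α_i^2 r_i = 1·5·2 + 9·1·7 + 10·3·4 + 5·4·9 + 8·3·1 = 397 ≡ 1.
  S = (4, 2, 1) ≠ 0, so r is not a codeword (an error is present).
Step 3: locate the error. For a single error e at position i, S_ℓ = v_i·e·α_i^ℓ, so α_err = S_1/S_0.
  S_0^{−1} = 4^{−1} = 3 (mod 11), so α_err = 2·3 = 6 ≡ 6 = α_5. Error position i = 5.
  Consistency check: S_2/S_1 = 1·6 = 6 ≡ 6 = α_err ✓ (single-error assumption holds).
Step 4: error magnitude e = S_0/v_5 = S_0·∏_{j≠5}(α_5 − α_j) = 4·7 = 28 ≡ 6 (mod 11).
Step 5: correct position 5: c_5 = r_5 − e = 1 − 6 ≡ 6 (mod 11). Hence c = [2, 7, 4, 9, 6].
  Check: interpolating c through the α_i gives m(x) = 5 + 2·x (degree < 2) with m(α_i) = c_i for every i, so c is indeed a codeword.


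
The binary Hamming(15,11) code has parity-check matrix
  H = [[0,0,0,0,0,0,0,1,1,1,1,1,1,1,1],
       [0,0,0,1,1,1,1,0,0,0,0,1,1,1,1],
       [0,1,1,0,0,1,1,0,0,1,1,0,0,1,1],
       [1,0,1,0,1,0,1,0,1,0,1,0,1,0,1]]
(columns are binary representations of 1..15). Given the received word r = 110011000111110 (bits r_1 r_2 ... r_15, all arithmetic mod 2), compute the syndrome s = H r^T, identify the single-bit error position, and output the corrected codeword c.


s = (1, 1, 1, 0)^T, error position = 14, corrected codeword c = 110011000111100

Compute s = H r^T mod 2 one row at a time:
  s_1 = 0 + 0 + 1 + 1 + 1 + 1 + 1 + 0 = 5 ≡ 1 (mod 2).
  s_2 = 0 + 1 + 1 + 0 + 1 + 1 + 1 + 0 = 5 ≡ 1 (mod 2).
  s_3 = 1 + 0 + 1 + 0 + 1 + 1 + 1 + 0 = 5 ≡ 1 (mod 2).
  s_4 = 1 + 0 + 1 + 0 + 0 + 1 + 1 + 0 = 4 ≡ 0 (mod 2).
s = (1, 1, 1, 0)^T — this equals column 14 of H (binary 1110), so error is at position 14.
Correct: flip bit 14 of r = 110011000111110 to get c = 110011000111100.


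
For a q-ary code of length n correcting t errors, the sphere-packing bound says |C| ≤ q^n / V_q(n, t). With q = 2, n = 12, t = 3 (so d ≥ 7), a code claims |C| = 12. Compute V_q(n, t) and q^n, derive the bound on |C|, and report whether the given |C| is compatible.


V_q(n, t) = 299, q^n = 4096, Hamming bound = 13, |C| = 12 ≤ bound (satisfied).

Step 1: Compute V_q(n, t) = Σ_{j=0}^3 C(n, j) (q−1)^j.
  j = 0: C(12,0)·(1)^0 = 1·1 = 1.
  j = 1: C(12,1)·(1)^1 = 12·1 = 12.
  j = 2: C(12,2)·(1)^2 = 66·1 = 66.
  j = 3: C(12,3)·(1)^3 = 220·1 = 220.
  V_q(n, t) = 1 + 12 + 66 + 220 = 299.
Step 2: q^n = 2^12 = 4096.
Step 3: Hamming bound ⌊q^n / V_q(n,t)⌋ = ⌊4096/299⌋ = 13.
Step 4: Compare |C| = 12 to 13: satisfied.
The claimed |C| lies below the Hamming bound.


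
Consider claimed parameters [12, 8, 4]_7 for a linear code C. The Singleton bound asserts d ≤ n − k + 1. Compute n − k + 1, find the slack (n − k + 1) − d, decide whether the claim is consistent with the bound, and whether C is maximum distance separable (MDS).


Singleton RHS = n − k + 1 = 5, slack = 1, bound satisfied, not MDS.

Singleton bound: d ≤ n − k + 1.
Here n = 12, k = 8, so n − k + 1 = 5.
Given d = 4, check d ≤ 5: YES.
Slack = (n − k + 1) − d = 1.
The code is NOT MDS (slack = 1 > 0).
Description: the claimed parameters are [12, 8, 4]_7; such a code would be non-MDS.


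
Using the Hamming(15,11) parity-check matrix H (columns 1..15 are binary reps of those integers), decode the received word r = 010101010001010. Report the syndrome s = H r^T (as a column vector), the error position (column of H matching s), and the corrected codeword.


s = (1, 0, 1, 0)^T, error position = 10, corrected codeword c = 010101010101010

Compute s = H r^T mod 2 one row at a time:
  s_1 = 1 + 0 + 0 + 0 + 1 + 0 + 1 + 0 = 3 ≡ 1 (mod 2).
  s_2 = 1 + 0 + 1 + 0 + 1 + 0 + 1 + 0 = 4 ≡ 0 (mod 2).
  s_3 = 1 + 0 + 1 + 0 + 0 + 0 + 1 + 0 = 3 ≡ 1 (mod 2).
  s_4 = 0 + 0 + 0 + 0 + 0 + 0 + 0 + 0 = 0 ≡ 0 (mod 2).
s = (1, 0, 1, 0)^T — this equals column 10 of H (binary 1010), so error is at position 10.
Correct: flip bit 10 of r = 010101010001010 to get c = 010101010101010.


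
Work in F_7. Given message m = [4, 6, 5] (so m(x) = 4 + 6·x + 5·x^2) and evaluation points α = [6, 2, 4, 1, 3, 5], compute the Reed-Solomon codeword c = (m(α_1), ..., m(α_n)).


c = [3, 1, 3, 1, 4, 5]

Message polynomial: m(x) = 4 + 6·x + 5·x^2 (mod 7).
For each evaluation point α_i, compute m(α_i) mod 7:
  α_1 = 6: Horner steps 5 → 1 → 3, so m(6) = 3.
  α_2 = 2: Horner steps 5 → 2 → 1, so m(2) = 1.
  α_3 = 4: Horner steps 5 → 5 → 3, so m(4) = 3.
  α_4 = 1: Horner steps 5 → 4 → 1, so m(1) = 1.
  α_5 = 3: Horner steps 5 → 0 → 4, so m(3) = 4.
  α_6 = 5: Horner steps 5 → 3 → 5, so m(5) = 5.
Codeword c = [3, 1, 3, 1, 4, 5] ∈ F_7^6.


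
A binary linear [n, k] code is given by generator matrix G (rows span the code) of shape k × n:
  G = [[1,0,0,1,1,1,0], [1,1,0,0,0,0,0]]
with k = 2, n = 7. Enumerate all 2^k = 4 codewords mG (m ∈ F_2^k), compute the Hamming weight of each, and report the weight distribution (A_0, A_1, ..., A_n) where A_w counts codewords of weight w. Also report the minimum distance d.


Weight distribution: A_0 = 1, A_2 = 1, A_4 = 2. Minimum distance d = 2.

Enumerate all 2^2 = 4 messages m ∈ F_2^2.
For each, compute codeword c = mG in F_2^7, then tally its weight.
  m = 00 → c = 0000000, weight = 0.
  m = 10 → c = 1001110, weight = 4.
  m = 01 → c = 1100000, weight = 2.
  m = 11 → c = 0101110, weight = 4.
Tally weights:
  weight 0: 1 codewords.
  weight 2: 1 codewords.
  weight 4: 2 codewords.
Minimum distance d = smallest w > 0 with A_w > 0 = 2.
Sanity: Σ A_w = 4 = 2^2 = 4 ✓.


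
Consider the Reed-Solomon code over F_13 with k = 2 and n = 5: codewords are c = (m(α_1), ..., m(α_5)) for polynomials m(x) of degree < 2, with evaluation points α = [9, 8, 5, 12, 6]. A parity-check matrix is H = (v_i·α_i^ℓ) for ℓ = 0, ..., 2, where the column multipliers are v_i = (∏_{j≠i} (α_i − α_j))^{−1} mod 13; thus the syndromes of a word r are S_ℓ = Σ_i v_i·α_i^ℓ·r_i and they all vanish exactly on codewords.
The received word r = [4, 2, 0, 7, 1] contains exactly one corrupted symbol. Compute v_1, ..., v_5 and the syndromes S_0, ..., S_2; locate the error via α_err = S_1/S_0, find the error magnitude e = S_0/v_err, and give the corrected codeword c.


S = (7, 4, 6), error at position 2, error magnitude e = 12, c = [4, 3, 0, 7, 1].

Step 1: column multipliers v_i = (∏_{j≠i}(α_i − α_j))^{−1} mod 13.
  i = 1 (α = 9): (9−8)(9−5)(9−12)(9−6) = 1·4·(−3)·3 = −36 ≡ 3, so v_1 = 3^{−1} = 9 (mod 13).
  i = 2 (α = 8): (8−9)(8−5)(8−12)(8−6) = (−1)·3·(−4)·2 = 24 ≡ 11, so v_2 = 11^{−1} = 6 (mod 13).
  i = 3 (α = 5): (5−9)(5−8)(5−12)(5−6) = (−4)·(−3)·(−7)·(−1) = 84 ≡ 6, so v_3 = 6^{−1} = 11 (mod 13).
  i = 4 (α = 12): (12−9)(12−8)(12−5)(12−6) = 3·4·7·6 = 504 ≡ 10, so v_4 = 10^{−1} = 4 (mod 13).
  i = 5 (α = 6): (6−9)(6−8)(6−5)(6−12) = (−3)·(−2)·1·(−6) = −36 ≡ 3, so v_5 = 3^{−1} = 9 (mod 13).
  v = [9, 6, 11, 4, 9].
Step 2: syndromes of r = [4, 2, 0, 7, 1] (all sums mod 13).
  S_0 = Σ v_i r_i = 9·4 + 6·2 + 11·0 + 4·7 + 9·1 = 85 ≡ 7.
  S_1 = Σ v_i α_i r_i = 9·9·4 + 6·8·2 + 11·5·0 + 4·12·7 + 9·6·1 = 810 ≡ 4.
  α_i^2 mod 13 = [3, 12, 12, 1, 10].
  S_2 = Σ v_i α_i^2 r_i = 9·3·4 + 6·12·2 + 11·12·0 + 4·1·7 + 9·10·1 = 370 ≡ 6.
  S = (7, 4, 6) ≠ 0, so r is not a codeword (an error is present).
Step 3: locate the error. For a single error e at position i, S_ℓ = v_i·e·α_i^ℓ, so α_err = S_1/S_0.
  S_0^{−1} = 7^{−1} = 2 (mod 13), so α_err = 4·2 = 8 ≡ 8 = α_2. Error position i = 2.
  Consistency check: S_2/S_1 = 6·10 = 60 ≡ 8 = α_err ✓ (single-error assumption holds).
Step 4: error magnitude e = S_0/v_2 = S_0·∏_{j≠2}(α_2 − α_j) = 7·11 = 77 ≡ 12 (mod 13).
Step 5: correct position 2: c_2 = r_2 − e = 2 − 12 ≡ 3 (mod 13). Hence c = [4, 3, 0, 7, 1].
  Check: interpolating c through the α_i gives m(x) = 8 + 1·x (degree < 2) with m(α_i) = c_i for every i, so c is indeed a codeword.
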